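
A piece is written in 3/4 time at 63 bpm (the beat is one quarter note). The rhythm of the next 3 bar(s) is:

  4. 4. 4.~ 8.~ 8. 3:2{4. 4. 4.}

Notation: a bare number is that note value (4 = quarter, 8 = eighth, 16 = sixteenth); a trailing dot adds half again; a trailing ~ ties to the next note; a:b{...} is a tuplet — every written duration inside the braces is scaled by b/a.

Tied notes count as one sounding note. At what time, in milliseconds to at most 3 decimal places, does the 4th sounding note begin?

note 4 onset = 6b = 5714.286ms

1. 0.0ms @ 0 + 1428.571ms (3/2)
2. 1428.571ms @ 3/2 + 1428.571ms (3/2)
3. 2857.143ms @ 3 + 2857.143ms (3)
4. 5714.286ms @ 6 + 952.381ms (1)
5. 6666.667ms @ 7 + 952.381ms (1)
6. 7619.048ms @ 8 + 952.381ms (1)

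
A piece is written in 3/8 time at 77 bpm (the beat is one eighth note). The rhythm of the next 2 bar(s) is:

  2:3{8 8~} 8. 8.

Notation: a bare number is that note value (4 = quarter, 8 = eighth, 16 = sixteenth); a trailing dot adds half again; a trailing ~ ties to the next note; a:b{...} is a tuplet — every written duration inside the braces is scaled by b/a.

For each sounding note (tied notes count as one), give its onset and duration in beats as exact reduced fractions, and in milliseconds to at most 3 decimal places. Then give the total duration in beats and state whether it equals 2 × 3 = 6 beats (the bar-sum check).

1) 0.0ms=0b +1168.831ms=3/2b
2) 1168.831ms=3/2b +2337.662ms=3b
3) 3506.494ms=9/2b +1168.831ms=3/2b
Σ=6b of 6 (77bpm 3/8) — PASS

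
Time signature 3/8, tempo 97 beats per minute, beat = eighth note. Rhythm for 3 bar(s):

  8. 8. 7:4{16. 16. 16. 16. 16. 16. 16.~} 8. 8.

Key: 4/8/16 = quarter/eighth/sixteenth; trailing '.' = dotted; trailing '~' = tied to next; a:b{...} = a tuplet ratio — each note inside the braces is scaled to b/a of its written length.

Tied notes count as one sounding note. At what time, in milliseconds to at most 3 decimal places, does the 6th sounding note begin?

1. 0.0ms @ 0 + 927.835ms (3/2)
2. 927.835ms @ 3/2 + 927.835ms (3/2)
3. 1855.67ms @ 3 + 265.096ms (3/7)
4. 2120.766ms @ 24/7 + 265.096ms (3/7)
5. 2385.862ms @ 27/7 + 265.096ms (3/7)
6. 2650.957ms @ 30/7 + 265.096ms (3/7)
7. 2916.053ms @ 33/7 + 265.096ms (3/7)
8. 3181.149ms @ 36/7 + 265.096ms (3/7)
9. 3446.244ms @ 39/7 + 1192.931ms (27/14)
10. 4639.175ms @ 15/2 + 927.835ms (3/2)

note 6 onset = 30/7b = 2650.957ms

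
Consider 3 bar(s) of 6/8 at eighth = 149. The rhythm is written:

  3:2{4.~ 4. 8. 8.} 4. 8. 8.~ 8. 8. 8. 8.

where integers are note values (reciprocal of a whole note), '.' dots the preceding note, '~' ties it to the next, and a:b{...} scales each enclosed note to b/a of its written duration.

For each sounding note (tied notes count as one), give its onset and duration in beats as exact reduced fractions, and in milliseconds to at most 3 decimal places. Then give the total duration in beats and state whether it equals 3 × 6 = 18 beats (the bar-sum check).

1) 0.0ms=0b +1610.738ms=4b
2) 1610.738ms=4b +402.685ms=1b
3) 2013.423ms=5b +402.685ms=1b
4) 2416.107ms=6b +1208.054ms=3b
5) 3624.161ms=9b +604.027ms=3/2b
6) 4228.188ms=21/2b +1208.054ms=3b
7) 5436.242ms=27/2b +604.027ms=3/2b
8) 6040.268ms=15b +604.027ms=3/2b
9) 6644.295ms=33/2b +604.027ms=3/2b
Σ=18b of 18 (149bpm 6/8) — PASS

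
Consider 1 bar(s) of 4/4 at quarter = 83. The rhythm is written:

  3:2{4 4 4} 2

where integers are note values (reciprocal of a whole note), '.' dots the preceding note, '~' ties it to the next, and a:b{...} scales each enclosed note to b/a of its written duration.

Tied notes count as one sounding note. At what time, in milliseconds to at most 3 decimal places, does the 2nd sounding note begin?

1. 0.0ms @ 0 + 481.928ms (2/3)
2. 481.928ms @ 2/3 + 481.928ms (2/3)
3. 963.855ms @ 4/3 + 481.928ms (2/3)
4. 1445.783ms @ 2 + 1445.783ms (2)

note 2 onset = 2/3b = 481.928ms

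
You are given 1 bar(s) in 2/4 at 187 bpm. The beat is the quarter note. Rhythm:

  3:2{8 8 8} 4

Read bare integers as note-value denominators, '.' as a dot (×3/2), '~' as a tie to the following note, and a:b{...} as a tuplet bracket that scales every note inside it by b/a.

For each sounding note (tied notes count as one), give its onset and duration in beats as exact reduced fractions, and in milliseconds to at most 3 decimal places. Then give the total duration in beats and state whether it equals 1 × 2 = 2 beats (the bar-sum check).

1) 0.0ms=0b +106.952ms=1/3b
2) 106.952ms=1/3b +106.952ms=1/3b
3) 213.904ms=2/3b +106.952ms=1/3b
4) 320.856ms=1b +320.856ms=1b
Σ=2b of 2 (187bpm 2/4) — PASS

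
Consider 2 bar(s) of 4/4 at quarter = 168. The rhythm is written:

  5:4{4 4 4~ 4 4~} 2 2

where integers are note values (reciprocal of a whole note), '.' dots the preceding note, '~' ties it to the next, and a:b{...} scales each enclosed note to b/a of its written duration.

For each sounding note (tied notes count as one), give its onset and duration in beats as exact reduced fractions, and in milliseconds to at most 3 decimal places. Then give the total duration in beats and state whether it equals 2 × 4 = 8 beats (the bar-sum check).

1) 0.0ms=0b +285.714ms=4/5b
2) 285.714ms=4/5b +285.714ms=4/5b
3) 571.429ms=8/5b +571.429ms=8/5b
4) 1142.857ms=16/5b +1000.0ms=14/5b
5) 2142.857ms=6b +714.286ms=2b
Σ=8b of 8 (168bpm 4/4) — PASS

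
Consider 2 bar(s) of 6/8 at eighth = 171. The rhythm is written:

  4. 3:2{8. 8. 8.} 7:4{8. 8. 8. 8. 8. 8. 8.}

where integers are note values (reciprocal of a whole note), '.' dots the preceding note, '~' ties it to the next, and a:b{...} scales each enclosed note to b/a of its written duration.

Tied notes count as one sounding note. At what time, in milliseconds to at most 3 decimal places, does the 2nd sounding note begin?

1. 0.0ms @ 0 + 1052.632ms (3)
2. 1052.632ms @ 3 + 350.877ms (1)
3. 1403.509ms @ 4 + 350.877ms (1)
4. 1754.386ms @ 5 + 350.877ms (1)
5. 2105.263ms @ 6 + 300.752ms (6/7)
6. 2406.015ms @ 48/7 + 300.752ms (6/7)
7. 2706.767ms @ 54/7 + 300.752ms (6/7)
8. 3007.519ms @ 60/7 + 300.752ms (6/7)
9. 3308.271ms @ 66/7 + 300.752ms (6/7)
10. 3609.023ms @ 72/7 + 300.752ms (6/7)
11. 3909.774ms @ 78/7 + 300.752ms (6/7)

note 2 onset = 3b = 1052.632ms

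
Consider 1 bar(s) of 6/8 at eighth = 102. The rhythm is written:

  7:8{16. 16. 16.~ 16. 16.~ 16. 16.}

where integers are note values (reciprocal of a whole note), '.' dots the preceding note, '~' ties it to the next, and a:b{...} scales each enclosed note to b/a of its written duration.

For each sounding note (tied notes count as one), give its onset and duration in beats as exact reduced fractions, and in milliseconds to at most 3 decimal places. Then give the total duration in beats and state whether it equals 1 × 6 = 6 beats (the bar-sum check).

1) 0.0ms=0b +504.202ms=6/7b
2) 504.202ms=6/7b +504.202ms=6/7b
3) 1008.403ms=12/7b +1008.403ms=12/7b
4) 2016.807ms=24/7b +1008.403ms=12/7b
5) 3025.21ms=36/7b +504.202ms=6/7b
Σ=6b of 6 (102bpm 6/8) — PASS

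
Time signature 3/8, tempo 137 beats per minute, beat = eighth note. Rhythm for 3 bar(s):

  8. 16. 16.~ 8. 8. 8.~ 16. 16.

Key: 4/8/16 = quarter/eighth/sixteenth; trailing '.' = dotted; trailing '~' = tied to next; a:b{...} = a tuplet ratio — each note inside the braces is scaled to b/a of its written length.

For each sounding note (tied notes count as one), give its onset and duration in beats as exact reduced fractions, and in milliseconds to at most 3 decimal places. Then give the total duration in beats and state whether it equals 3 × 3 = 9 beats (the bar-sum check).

1) 0.0ms=0b +656.934ms=3/2b
2) 656.934ms=3/2b +328.467ms=3/4b
3) 985.401ms=9/4b +985.401ms=9/4b
4) 1970.803ms=9/2b +656.934ms=3/2b
5) 2627.737ms=6b +985.401ms=9/4b
6) 3613.139ms=33/4b +328.467ms=3/4b
Σ=9b of 9 (137bpm 3/8) — PASS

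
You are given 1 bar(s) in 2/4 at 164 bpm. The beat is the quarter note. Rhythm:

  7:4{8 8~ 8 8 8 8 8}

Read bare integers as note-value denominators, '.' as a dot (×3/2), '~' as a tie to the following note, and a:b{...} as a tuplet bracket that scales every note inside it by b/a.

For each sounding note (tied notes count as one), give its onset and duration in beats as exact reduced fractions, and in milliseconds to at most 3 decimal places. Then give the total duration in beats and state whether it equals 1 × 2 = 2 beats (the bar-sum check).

1) 0.0ms=0b +104.53ms=2/7b
2) 104.53ms=2/7b +209.059ms=4/7b
3) 313.589ms=6/7b +104.53ms=2/7b
4) 418.118ms=8/7b +104.53ms=2/7b
5) 522.648ms=10/7b +104.53ms=2/7b
6) 627.178ms=12/7b +104.53ms=2/7b
Σ=2b of 2 (164bpm 2/4) — PASS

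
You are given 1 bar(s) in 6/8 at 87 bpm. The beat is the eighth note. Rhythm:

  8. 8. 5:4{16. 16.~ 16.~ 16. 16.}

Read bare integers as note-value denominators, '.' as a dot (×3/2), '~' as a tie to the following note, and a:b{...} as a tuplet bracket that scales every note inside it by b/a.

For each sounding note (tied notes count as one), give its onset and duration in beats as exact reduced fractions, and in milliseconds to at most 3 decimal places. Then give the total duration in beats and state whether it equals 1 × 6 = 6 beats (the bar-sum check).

1) 0.0ms=0b +1034.483ms=3/2b
2) 1034.483ms=3/2b +1034.483ms=3/2b
3) 2068.966ms=3b +413.793ms=3/5b
4) 2482.759ms=18/5b +1241.379ms=9/5b
5) 3724.138ms=27/5b +413.793ms=3/5b
Σ=6b of 6 (87bpm 6/8) — PASS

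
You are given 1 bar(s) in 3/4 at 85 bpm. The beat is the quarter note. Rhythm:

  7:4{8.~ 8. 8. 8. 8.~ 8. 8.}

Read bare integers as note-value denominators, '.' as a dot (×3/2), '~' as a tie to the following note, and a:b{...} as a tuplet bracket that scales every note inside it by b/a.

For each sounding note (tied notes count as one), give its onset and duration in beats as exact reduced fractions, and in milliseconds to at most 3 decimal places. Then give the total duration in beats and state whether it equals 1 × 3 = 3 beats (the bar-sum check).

1) 0.0ms=0b +605.042ms=6/7b
2) 605.042ms=6/7b +302.521ms=3/7b
3) 907.563ms=9/7b +302.521ms=3/7b
4) 1210.084ms=12/7b +605.042ms=6/7b
5) 1815.126ms=18/7b +302.521ms=3/7b
Σ=3b of 3 (85bpm 3/4) — PASS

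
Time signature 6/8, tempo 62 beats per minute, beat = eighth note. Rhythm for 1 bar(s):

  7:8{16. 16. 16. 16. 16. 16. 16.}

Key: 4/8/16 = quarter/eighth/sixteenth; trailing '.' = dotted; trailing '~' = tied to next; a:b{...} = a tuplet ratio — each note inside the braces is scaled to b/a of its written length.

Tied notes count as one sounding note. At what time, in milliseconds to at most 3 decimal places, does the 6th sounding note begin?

note 6 onset = 30/7b = 4147.465ms

1. 0.0ms @ 0 + 829.493ms (6/7)
2. 829.493ms @ 6/7 + 829.493ms (6/7)
3. 1658.986ms @ 12/7 + 829.493ms (6/7)
4. 2488.479ms @ 18/7 + 829.493ms (6/7)
5. 3317.972ms @ 24/7 + 829.493ms (6/7)
6. 4147.465ms @ 30/7 + 829.493ms (6/7)
7. 4976.959ms @ 36/7 + 829.493ms (6/7)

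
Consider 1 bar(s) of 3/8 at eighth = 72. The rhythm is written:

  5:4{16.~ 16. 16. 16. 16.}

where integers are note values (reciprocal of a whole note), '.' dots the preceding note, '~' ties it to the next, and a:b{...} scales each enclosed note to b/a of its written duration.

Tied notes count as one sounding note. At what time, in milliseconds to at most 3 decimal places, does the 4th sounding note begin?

1. 0.0ms @ 0 + 1000.0ms (6/5)
2. 1000.0ms @ 6/5 + 500.0ms (3/5)
3. 1500.0ms @ 9/5 + 500.0ms (3/5)
4. 2000.0ms @ 12/5 + 500.0ms (3/5)

note 4 onset = 12/5b = 2000.0ms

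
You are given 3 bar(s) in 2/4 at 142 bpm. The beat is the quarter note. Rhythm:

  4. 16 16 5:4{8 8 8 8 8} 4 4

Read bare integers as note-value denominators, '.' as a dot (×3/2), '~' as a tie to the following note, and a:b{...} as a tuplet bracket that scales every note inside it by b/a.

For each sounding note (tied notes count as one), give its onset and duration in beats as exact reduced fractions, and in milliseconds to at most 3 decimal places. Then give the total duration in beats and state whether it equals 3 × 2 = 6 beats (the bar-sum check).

1) 0.0ms=0b +633.803ms=3/2b
2) 633.803ms=3/2b +105.634ms=1/4b
3) 739.437ms=7/4b +105.634ms=1/4b
4) 845.07ms=2b +169.014ms=2/5b
5) 1014.085ms=12/5b +169.014ms=2/5b
6) 1183.099ms=14/5b +169.014ms=2/5b
7) 1352.113ms=16/5b +169.014ms=2/5b
8) 1521.127ms=18/5b +169.014ms=2/5b
9) 1690.141ms=4b +422.535ms=1b
10) 2112.676ms=5b +422.535ms=1b
Σ=6b of 6 (142bpm 2/4) — PASS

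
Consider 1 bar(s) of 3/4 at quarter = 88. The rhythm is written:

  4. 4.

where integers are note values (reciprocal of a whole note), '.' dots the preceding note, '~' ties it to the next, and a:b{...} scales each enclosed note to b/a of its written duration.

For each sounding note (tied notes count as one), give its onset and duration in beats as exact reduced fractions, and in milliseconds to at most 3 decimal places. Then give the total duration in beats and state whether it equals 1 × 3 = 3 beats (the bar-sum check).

1) 0.0ms=0b +1022.727ms=3/2b
2) 1022.727ms=3/2b +1022.727ms=3/2b
Σ=3b of 3 (88bpm 3/4) — PASS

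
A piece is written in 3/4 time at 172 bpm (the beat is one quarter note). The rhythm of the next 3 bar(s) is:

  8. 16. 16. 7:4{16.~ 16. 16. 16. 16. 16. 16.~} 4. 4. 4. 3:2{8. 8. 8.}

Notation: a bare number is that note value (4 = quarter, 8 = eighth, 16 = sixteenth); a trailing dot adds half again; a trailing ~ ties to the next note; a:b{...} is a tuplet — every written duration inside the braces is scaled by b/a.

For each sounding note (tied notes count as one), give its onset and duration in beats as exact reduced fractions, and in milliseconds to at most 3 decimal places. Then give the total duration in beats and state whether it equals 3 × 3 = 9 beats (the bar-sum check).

1) 0.0ms=0b +261.628ms=3/4b
2) 261.628ms=3/4b +130.814ms=3/8b
3) 392.442ms=9/8b +130.814ms=3/8b
4) 523.256ms=3/2b +149.502ms=3/7b
5) 672.757ms=27/14b +74.751ms=3/14b
6) 747.508ms=15/7b +74.751ms=3/14b
7) 822.259ms=33/14b +74.751ms=3/14b
8) 897.01ms=18/7b +74.751ms=3/14b
9) 971.761ms=39/14b +598.007ms=12/7b
10) 1569.767ms=9/2b +523.256ms=3/2b
11) 2093.023ms=6b +523.256ms=3/2b
12) 2616.279ms=15/2b +174.419ms=1/2b
13) 2790.698ms=8b +174.419ms=1/2b
14) 2965.116ms=17/2b +174.419ms=1/2b
Σ=9b of 9 (172bpm 3/4) — PASS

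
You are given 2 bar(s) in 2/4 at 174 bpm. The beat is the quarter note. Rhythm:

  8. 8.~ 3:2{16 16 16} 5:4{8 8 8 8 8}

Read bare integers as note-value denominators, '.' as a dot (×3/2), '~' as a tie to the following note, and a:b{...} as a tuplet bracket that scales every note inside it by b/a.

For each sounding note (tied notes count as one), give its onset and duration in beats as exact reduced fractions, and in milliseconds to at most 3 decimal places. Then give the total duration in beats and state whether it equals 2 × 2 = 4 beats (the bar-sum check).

1) 0.0ms=0b +258.621ms=3/4b
2) 258.621ms=3/4b +316.092ms=11/12b
3) 574.713ms=5/3b +57.471ms=1/6b
4) 632.184ms=11/6b +57.471ms=1/6b
5) 689.655ms=2b +137.931ms=2/5b
6) 827.586ms=12/5b +137.931ms=2/5b
7) 965.517ms=14/5b +137.931ms=2/5b
8) 1103.448ms=16/5b +137.931ms=2/5b
9) 1241.379ms=18/5b +137.931ms=2/5b
Σ=4b of 4 (174bpm 2/4) — PASS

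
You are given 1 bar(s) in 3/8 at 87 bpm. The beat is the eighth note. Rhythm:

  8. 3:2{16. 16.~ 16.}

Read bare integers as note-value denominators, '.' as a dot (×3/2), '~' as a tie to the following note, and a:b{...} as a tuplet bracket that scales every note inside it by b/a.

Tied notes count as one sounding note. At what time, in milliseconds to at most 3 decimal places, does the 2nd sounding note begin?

1. 0.0ms @ 0 + 1034.483ms (3/2)
2. 1034.483ms @ 3/2 + 344.828ms (1/2)
3. 1379.31ms @ 2 + 689.655ms (1)

note 2 onset = 3/2b = 1034.483ms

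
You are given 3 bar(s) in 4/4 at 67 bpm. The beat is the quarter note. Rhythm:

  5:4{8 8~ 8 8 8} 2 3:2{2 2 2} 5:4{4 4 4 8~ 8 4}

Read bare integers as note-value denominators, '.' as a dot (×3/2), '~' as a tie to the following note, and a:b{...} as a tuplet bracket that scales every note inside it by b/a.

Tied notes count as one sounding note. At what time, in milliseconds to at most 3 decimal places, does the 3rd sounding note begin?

1. 0.0ms @ 0 + 358.209ms (2/5)
2. 358.209ms @ 2/5 + 716.418ms (4/5)
3. 1074.627ms @ 6/5 + 358.209ms (2/5)
4. 1432.836ms @ 8/5 + 358.209ms (2/5)
5. 1791.045ms @ 2 + 1791.045ms (2)
6. 3582.09ms @ 4 + 1194.03ms (4/3)
7. 4776.119ms @ 16/3 + 1194.03ms (4/3)
8. 5970.149ms @ 20/3 + 1194.03ms (4/3)
9. 7164.179ms @ 8 + 716.418ms (4/5)
10. 7880.597ms @ 44/5 + 716.418ms (4/5)
11. 8597.015ms @ 48/5 + 716.418ms (4/5)
12. 9313.433ms @ 52/5 + 716.418ms (4/5)
13. 10029.851ms @ 56/5 + 716.418ms (4/5)

note 3 onset = 6/5b = 1074.627ms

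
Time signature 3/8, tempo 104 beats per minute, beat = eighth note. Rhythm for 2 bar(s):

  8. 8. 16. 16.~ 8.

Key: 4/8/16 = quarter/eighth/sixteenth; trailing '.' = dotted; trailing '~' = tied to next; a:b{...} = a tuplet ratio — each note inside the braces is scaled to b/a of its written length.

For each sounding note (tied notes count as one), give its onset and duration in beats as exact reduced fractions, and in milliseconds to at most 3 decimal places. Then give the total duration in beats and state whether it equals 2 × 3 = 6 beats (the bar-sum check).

1) 0.0ms=0b +865.385ms=3/2b
2) 865.385ms=3/2b +865.385ms=3/2b
3) 1730.769ms=3b +432.692ms=3/4b
4) 2163.462ms=15/4b +1298.077ms=9/4b
Σ=6b of 6 (104bpm 3/8) — PASS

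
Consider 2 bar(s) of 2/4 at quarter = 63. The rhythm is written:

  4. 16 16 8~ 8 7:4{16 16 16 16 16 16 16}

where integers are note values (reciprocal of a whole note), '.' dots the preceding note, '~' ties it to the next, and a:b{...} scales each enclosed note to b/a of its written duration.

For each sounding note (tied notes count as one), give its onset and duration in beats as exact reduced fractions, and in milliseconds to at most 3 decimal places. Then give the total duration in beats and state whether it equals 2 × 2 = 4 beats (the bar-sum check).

1) 0.0ms=0b +1428.571ms=3/2b
2) 1428.571ms=3/2b +238.095ms=1/4b
3) 1666.667ms=7/4b +238.095ms=1/4b
4) 1904.762ms=2b +952.381ms=1b
5) 2857.143ms=3b +136.054ms=1/7b
6) 2993.197ms=22/7b +136.054ms=1/7b
7) 3129.252ms=23/7b +136.054ms=1/7b
8) 3265.306ms=24/7b +136.054ms=1/7b
9) 3401.361ms=25/7b +136.054ms=1/7b
10) 3537.415ms=26/7b +136.054ms=1/7b
11) 3673.469ms=27/7b +136.054ms=1/7b
Σ=4b of 4 (63bpm 2/4) — PASS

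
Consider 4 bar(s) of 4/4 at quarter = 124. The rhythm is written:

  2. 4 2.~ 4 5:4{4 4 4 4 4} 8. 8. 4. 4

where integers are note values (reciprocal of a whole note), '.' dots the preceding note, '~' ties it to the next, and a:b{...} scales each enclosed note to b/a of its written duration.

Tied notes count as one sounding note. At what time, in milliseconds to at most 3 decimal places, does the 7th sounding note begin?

1. 0.0ms @ 0 + 1451.613ms (3)
2. 1451.613ms @ 3 + 483.871ms (1)
3. 1935.484ms @ 4 + 1935.484ms (4)
4. 3870.968ms @ 8 + 387.097ms (4/5)
5. 4258.065ms @ 44/5 + 387.097ms (4/5)
6. 4645.161ms @ 48/5 + 387.097ms (4/5)
7. 5032.258ms @ 52/5 + 387.097ms (4/5)
8. 5419.355ms @ 56/5 + 387.097ms (4/5)
9. 5806.452ms @ 12 + 362.903ms (3/4)
10. 6169.355ms @ 51/4 + 362.903ms (3/4)
11. 6532.258ms @ 27/2 + 725.806ms (3/2)
12. 7258.065ms @ 15 + 483.871ms (1)

note 7 onset = 52/5b = 5032.258ms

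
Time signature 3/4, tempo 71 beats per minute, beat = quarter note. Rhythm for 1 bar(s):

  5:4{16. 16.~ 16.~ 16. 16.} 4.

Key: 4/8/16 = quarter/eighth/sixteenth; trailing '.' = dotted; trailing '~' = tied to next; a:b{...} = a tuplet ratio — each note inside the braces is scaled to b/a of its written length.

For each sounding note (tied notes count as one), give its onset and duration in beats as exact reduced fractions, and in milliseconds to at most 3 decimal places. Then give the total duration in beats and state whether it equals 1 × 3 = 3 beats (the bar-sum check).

1) 0.0ms=0b +253.521ms=3/10b
2) 253.521ms=3/10b +760.563ms=9/10b
3) 1014.085ms=6/5b +253.521ms=3/10b
4) 1267.606ms=3/2b +1267.606ms=3/2b
Σ=3b of 3 (71bpm 3/4) — PASS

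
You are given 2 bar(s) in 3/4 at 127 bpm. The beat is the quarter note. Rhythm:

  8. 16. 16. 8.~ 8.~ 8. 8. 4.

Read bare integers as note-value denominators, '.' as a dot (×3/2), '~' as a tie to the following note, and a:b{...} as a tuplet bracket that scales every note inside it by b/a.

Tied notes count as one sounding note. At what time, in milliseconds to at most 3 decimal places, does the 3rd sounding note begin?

note 3 onset = 9/8b = 531.496ms

1. 0.0ms @ 0 + 354.331ms (3/4)
2. 354.331ms @ 3/4 + 177.165ms (3/8)
3. 531.496ms @ 9/8 + 177.165ms (3/8)
4. 708.661ms @ 3/2 + 1062.992ms (9/4)
5. 1771.654ms @ 15/4 + 354.331ms (3/4)
6. 2125.984ms @ 9/2 + 708.661ms (3/2)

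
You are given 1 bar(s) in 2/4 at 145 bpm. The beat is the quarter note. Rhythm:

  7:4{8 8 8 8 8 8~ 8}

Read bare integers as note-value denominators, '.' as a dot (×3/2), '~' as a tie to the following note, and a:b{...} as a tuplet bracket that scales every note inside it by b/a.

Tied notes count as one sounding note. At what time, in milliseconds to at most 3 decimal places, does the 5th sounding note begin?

1. 0.0ms @ 0 + 118.227ms (2/7)
2. 118.227ms @ 2/7 + 118.227ms (2/7)
3. 236.453ms @ 4/7 + 118.227ms (2/7)
4. 354.68ms @ 6/7 + 118.227ms (2/7)
5. 472.906ms @ 8/7 + 118.227ms (2/7)
6. 591.133ms @ 10/7 + 236.453ms (4/7)

note 5 onset = 8/7b = 472.906ms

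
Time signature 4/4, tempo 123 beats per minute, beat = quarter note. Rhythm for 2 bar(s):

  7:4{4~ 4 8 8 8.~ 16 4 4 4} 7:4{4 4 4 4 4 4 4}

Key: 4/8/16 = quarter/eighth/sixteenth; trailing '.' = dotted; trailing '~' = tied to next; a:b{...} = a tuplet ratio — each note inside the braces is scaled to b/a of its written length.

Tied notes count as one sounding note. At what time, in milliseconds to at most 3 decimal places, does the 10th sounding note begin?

1. 0.0ms @ 0 + 557.491ms (8/7)
2. 557.491ms @ 8/7 + 139.373ms (2/7)
3. 696.864ms @ 10/7 + 139.373ms (2/7)
4. 836.237ms @ 12/7 + 278.746ms (4/7)
5. 1114.983ms @ 16/7 + 278.746ms (4/7)
6. 1393.728ms @ 20/7 + 278.746ms (4/7)
7. 1672.474ms @ 24/7 + 278.746ms (4/7)
8. 1951.22ms @ 4 + 278.746ms (4/7)
9. 2229.965ms @ 32/7 + 278.746ms (4/7)
10. 2508.711ms @ 36/7 + 278.746ms (4/7)
11. 2787.456ms @ 40/7 + 278.746ms (4/7)
12. 3066.202ms @ 44/7 + 278.746ms (4/7)
13. 3344.948ms @ 48/7 + 278.746ms (4/7)
14. 3623.693ms @ 52/7 + 278.746ms (4/7)

note 10 onset = 36/7b = 2508.711ms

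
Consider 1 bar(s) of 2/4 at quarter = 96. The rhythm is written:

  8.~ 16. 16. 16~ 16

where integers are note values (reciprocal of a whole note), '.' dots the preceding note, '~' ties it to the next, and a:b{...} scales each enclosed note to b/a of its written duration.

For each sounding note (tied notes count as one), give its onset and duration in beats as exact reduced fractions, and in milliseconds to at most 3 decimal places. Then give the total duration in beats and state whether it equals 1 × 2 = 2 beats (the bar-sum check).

1) 0.0ms=0b +703.125ms=9/8b
2) 703.125ms=9/8b +234.375ms=3/8b
3) 937.5ms=3/2b +312.5ms=1/2b
Σ=2b of 2 (96bpm 2/4) — PASS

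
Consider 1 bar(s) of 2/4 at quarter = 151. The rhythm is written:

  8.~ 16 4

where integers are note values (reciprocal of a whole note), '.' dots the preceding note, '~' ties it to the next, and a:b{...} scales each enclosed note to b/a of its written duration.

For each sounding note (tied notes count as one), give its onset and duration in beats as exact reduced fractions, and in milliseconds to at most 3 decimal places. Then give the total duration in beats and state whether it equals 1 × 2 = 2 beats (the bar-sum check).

1) 0.0ms=0b +397.351ms=1b
2) 397.351ms=1b +397.351ms=1b
Σ=2b of 2 (151bpm 2/4) — PASS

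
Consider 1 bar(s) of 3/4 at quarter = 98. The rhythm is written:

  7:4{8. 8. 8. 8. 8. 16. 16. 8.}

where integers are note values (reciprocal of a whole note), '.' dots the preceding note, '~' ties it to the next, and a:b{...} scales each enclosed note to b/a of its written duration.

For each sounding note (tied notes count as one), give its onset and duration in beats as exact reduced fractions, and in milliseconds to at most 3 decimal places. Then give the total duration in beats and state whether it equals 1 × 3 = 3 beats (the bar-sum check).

1) 0.0ms=0b +262.391ms=3/7b
2) 262.391ms=3/7b +262.391ms=3/7b
3) 524.781ms=6/7b +262.391ms=3/7b
4) 787.172ms=9/7b +262.391ms=3/7b
5) 1049.563ms=12/7b +262.391ms=3/7b
6) 1311.953ms=15/7b +131.195ms=3/14b
7) 1443.149ms=33/14b +131.195ms=3/14b
8) 1574.344ms=18/7b +262.391ms=3/7b
Σ=3b of 3 (98bpm 3/4) — PASS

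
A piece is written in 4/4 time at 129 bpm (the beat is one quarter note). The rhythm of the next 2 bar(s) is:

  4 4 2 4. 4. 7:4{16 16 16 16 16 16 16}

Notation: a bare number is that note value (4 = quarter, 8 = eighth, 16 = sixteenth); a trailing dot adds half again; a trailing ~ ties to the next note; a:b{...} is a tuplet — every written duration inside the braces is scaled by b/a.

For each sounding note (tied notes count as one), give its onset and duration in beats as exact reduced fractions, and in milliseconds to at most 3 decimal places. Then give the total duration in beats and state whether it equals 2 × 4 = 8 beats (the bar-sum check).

1) 0.0ms=0b +465.116ms=1b
2) 465.116ms=1b +465.116ms=1b
3) 930.233ms=2b +930.233ms=2b
4) 1860.465ms=4b +697.674ms=3/2b
5) 2558.14ms=11/2b +697.674ms=3/2b
6) 3255.814ms=7b +66.445ms=1/7b
7) 3322.259ms=50/7b +66.445ms=1/7b
8) 3388.704ms=51/7b +66.445ms=1/7b
9) 3455.15ms=52/7b +66.445ms=1/7b
10) 3521.595ms=53/7b +66.445ms=1/7b
11) 3588.04ms=54/7b +66.445ms=1/7b
12) 3654.485ms=55/7b +66.445ms=1/7b
Σ=8b of 8 (129bpm 4/4) — PASS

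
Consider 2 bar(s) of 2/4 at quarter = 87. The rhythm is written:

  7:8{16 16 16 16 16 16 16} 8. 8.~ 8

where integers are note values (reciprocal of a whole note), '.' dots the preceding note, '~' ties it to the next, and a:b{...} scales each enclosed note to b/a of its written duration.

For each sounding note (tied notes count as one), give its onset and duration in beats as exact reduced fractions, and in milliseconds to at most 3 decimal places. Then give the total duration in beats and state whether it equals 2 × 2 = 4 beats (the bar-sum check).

1) 0.0ms=0b +197.044ms=2/7b
2) 197.044ms=2/7b +197.044ms=2/7b
3) 394.089ms=4/7b +197.044ms=2/7b
4) 591.133ms=6/7b +197.044ms=2/7b
5) 788.177ms=8/7b +197.044ms=2/7b
6) 985.222ms=10/7b +197.044ms=2/7b
7) 1182.266ms=12/7b +197.044ms=2/7b
8) 1379.31ms=2b +517.241ms=3/4b
9) 1896.552ms=11/4b +862.069ms=5/4b
Σ=4b of 4 (87bpm 2/4) — PASS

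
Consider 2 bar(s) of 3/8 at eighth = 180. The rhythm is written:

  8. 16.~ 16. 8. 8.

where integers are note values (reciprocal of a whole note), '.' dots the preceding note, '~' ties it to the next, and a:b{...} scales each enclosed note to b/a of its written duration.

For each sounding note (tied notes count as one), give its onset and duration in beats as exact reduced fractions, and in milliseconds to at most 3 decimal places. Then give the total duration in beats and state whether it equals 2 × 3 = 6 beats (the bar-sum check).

1) 0.0ms=0b +500.0ms=3/2b
2) 500.0ms=3/2b +500.0ms=3/2b
3) 1000.0ms=3b +500.0ms=3/2b
4) 1500.0ms=9/2b +500.0ms=3/2b
Σ=6b of 6 (180bpm 3/8) — PASS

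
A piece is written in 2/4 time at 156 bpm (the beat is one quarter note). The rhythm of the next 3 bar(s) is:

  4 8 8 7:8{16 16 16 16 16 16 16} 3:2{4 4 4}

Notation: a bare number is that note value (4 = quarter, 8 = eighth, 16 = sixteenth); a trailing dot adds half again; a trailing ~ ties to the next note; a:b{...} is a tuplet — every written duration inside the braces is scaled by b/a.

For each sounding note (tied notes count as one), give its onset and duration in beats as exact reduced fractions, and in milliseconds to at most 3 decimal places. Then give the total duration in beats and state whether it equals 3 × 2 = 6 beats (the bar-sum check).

1) 0.0ms=0b +384.615ms=1b
2) 384.615ms=1b +192.308ms=1/2b
3) 576.923ms=3/2b +192.308ms=1/2b
4) 769.231ms=2b +109.89ms=2/7b
5) 879.121ms=16/7b +109.89ms=2/7b
6) 989.011ms=18/7b +109.89ms=2/7b
7) 1098.901ms=20/7b +109.89ms=2/7b
8) 1208.791ms=22/7b +109.89ms=2/7b
9) 1318.681ms=24/7b +109.89ms=2/7b
10) 1428.571ms=26/7b +109.89ms=2/7b
11) 1538.462ms=4b +256.41ms=2/3b
12) 1794.872ms=14/3b +256.41ms=2/3b
13) 2051.282ms=16/3b +256.41ms=2/3b
Σ=6b of 6 (156bpm 2/4) — PASS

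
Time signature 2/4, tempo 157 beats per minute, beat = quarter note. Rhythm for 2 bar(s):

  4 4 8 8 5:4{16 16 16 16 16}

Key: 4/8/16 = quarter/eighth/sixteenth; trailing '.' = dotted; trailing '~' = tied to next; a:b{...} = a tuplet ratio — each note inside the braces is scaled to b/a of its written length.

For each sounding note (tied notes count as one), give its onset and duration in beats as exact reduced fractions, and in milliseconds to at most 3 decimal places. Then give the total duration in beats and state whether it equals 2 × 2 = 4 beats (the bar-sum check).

1) 0.0ms=0b +382.166ms=1b
2) 382.166ms=1b +382.166ms=1b
3) 764.331ms=2b +191.083ms=1/2b
4) 955.414ms=5/2b +191.083ms=1/2b
5) 1146.497ms=3b +76.433ms=1/5b
6) 1222.93ms=16/5b +76.433ms=1/5b
7) 1299.363ms=17/5b +76.433ms=1/5b
8) 1375.796ms=18/5b +76.433ms=1/5b
9) 1452.229ms=19/5b +76.433ms=1/5b
Σ=4b of 4 (157bpm 2/4) — PASS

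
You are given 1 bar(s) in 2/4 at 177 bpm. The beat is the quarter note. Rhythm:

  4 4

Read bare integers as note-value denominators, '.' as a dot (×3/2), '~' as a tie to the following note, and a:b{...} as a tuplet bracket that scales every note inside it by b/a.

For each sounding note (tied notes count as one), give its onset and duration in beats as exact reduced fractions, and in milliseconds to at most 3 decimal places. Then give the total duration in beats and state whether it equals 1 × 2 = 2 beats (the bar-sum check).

1) 0.0ms=0b +338.983ms=1b
2) 338.983ms=1b +338.983ms=1b
Σ=2b of 2 (177bpm 2/4) — PASS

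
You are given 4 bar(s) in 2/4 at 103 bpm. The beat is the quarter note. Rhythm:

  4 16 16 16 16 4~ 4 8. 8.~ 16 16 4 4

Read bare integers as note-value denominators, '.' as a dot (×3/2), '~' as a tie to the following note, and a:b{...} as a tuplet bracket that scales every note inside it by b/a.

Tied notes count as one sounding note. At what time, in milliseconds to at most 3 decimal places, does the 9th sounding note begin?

note 9 onset = 23/4b = 3349.515ms

1. 0.0ms @ 0 + 582.524ms (1)
2. 582.524ms @ 1 + 145.631ms (1/4)
3. 728.155ms @ 5/4 + 145.631ms (1/4)
4. 873.786ms @ 3/2 + 145.631ms (1/4)
5. 1019.417ms @ 7/4 + 145.631ms (1/4)
6. 1165.049ms @ 2 + 1165.049ms (2)
7. 2330.097ms @ 4 + 436.893ms (3/4)
8. 2766.99ms @ 19/4 + 582.524ms (1)
9. 3349.515ms @ 23/4 + 145.631ms (1/4)
10. 3495.146ms @ 6 + 582.524ms (1)
11. 4077.67ms @ 7 + 582.524ms (1)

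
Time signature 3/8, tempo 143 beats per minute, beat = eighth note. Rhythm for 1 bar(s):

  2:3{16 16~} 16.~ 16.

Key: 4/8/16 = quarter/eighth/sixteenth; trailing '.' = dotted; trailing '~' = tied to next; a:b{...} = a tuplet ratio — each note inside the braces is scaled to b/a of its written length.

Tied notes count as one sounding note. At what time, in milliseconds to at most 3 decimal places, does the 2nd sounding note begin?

note 2 onset = 3/4b = 314.685ms

1. 0.0ms @ 0 + 314.685ms (3/4)
2. 314.685ms @ 3/4 + 944.056ms (9/4)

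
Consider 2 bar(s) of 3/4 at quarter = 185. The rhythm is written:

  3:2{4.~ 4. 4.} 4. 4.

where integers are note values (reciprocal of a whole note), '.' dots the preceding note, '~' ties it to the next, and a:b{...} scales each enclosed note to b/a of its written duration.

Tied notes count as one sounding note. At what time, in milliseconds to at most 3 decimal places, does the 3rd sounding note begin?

1. 0.0ms @ 0 + 648.649ms (2)
2. 648.649ms @ 2 + 324.324ms (1)
3. 972.973ms @ 3 + 486.486ms (3/2)
4. 1459.459ms @ 9/2 + 486.486ms (3/2)

note 3 onset = 3b = 972.973ms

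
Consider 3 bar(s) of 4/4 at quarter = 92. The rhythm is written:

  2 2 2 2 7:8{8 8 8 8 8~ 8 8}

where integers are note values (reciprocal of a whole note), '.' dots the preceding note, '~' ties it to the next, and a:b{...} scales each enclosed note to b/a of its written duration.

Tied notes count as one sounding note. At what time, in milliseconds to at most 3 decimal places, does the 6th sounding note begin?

note 6 onset = 60/7b = 5590.062ms

1. 0.0ms @ 0 + 1304.348ms (2)
2. 1304.348ms @ 2 + 1304.348ms (2)
3. 2608.696ms @ 4 + 1304.348ms (2)
4. 3913.043ms @ 6 + 1304.348ms (2)
5. 5217.391ms @ 8 + 372.671ms (4/7)
6. 5590.062ms @ 60/7 + 372.671ms (4/7)
7. 5962.733ms @ 64/7 + 372.671ms (4/7)
8. 6335.404ms @ 68/7 + 372.671ms (4/7)
9. 6708.075ms @ 72/7 + 745.342ms (8/7)
10. 7453.416ms @ 80/7 + 372.671ms (4/7)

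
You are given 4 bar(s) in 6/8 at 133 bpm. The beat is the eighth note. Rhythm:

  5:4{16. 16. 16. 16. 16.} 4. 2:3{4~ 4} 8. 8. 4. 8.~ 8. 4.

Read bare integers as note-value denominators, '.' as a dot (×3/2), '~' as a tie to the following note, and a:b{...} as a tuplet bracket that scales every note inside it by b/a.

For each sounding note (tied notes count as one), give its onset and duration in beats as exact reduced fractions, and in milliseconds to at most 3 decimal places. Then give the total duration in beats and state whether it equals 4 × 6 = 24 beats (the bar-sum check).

1) 0.0ms=0b +270.677ms=3/5b
2) 270.677ms=3/5b +270.677ms=3/5b
3) 541.353ms=6/5b +270.677ms=3/5b
4) 812.03ms=9/5b +270.677ms=3/5b
5) 1082.707ms=12/5b +270.677ms=3/5b
6) 1353.383ms=3b +1353.383ms=3b
7) 2706.767ms=6b +2706.767ms=6b
8) 5413.534ms=12b +676.692ms=3/2b
9) 6090.226ms=27/2b +676.692ms=3/2b
10) 6766.917ms=15b +1353.383ms=3b
11) 8120.301ms=18b +1353.383ms=3b
12) 9473.684ms=21b +1353.383ms=3b
Σ=24b of 24 (133bpm 6/8) — PASS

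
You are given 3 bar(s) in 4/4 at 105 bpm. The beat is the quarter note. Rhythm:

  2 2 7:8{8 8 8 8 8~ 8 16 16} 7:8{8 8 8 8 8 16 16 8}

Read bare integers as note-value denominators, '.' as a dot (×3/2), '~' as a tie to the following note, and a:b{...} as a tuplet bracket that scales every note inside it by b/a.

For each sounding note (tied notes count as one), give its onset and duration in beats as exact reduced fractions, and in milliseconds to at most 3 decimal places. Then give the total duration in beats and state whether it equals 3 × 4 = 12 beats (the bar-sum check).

1) 0.0ms=0b +1142.857ms=2b
2) 1142.857ms=2b +1142.857ms=2b
3) 2285.714ms=4b +326.531ms=4/7b
4) 2612.245ms=32/7b +326.531ms=4/7b
5) 2938.776ms=36/7b +326.531ms=4/7b
6) 3265.306ms=40/7b +326.531ms=4/7b
7) 3591.837ms=44/7b +653.061ms=8/7b
8) 4244.898ms=52/7b +163.265ms=2/7b
9) 4408.163ms=54/7b +163.265ms=2/7b
10) 4571.429ms=8b +326.531ms=4/7b
11) 4897.959ms=60/7b +326.531ms=4/7b
12) 5224.49ms=64/7b +326.531ms=4/7b
13) 5551.02ms=68/7b +326.531ms=4/7b
14) 5877.551ms=72/7b +326.531ms=4/7b
15) 6204.082ms=76/7b +163.265ms=2/7b
16) 6367.347ms=78/7b +163.265ms=2/7b
17) 6530.612ms=80/7b +326.531ms=4/7b
Σ=12b of 12 (105bpm 4/4) — PASS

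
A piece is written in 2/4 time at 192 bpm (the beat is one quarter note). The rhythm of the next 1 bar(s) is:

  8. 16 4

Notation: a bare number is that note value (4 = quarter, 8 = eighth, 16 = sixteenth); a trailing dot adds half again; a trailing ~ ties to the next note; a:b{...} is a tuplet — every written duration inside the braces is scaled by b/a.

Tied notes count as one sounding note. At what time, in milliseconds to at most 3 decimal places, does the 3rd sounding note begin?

note 3 onset = 1b = 312.5ms

1. 0.0ms @ 0 + 234.375ms (3/4)
2. 234.375ms @ 3/4 + 78.125ms (1/4)
3. 312.5ms @ 1 + 312.5ms (1)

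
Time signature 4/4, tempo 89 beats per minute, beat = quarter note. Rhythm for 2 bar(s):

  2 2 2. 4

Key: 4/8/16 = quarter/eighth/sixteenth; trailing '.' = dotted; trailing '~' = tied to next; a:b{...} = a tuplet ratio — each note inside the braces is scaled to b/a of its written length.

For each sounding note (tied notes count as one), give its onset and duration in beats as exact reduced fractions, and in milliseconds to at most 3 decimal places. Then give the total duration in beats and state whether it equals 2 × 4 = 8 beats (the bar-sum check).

1) 0.0ms=0b +1348.315ms=2b
2) 1348.315ms=2b +1348.315ms=2b
3) 2696.629ms=4b +2022.472ms=3b
4) 4719.101ms=7b +674.157ms=1b
Σ=8b of 8 (89bpm 4/4) — PASS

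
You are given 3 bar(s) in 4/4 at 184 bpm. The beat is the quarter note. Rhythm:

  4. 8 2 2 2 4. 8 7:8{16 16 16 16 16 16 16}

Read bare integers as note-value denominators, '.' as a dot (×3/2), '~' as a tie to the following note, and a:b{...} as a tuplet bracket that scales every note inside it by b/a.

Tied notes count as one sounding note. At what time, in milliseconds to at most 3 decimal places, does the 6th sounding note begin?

note 6 onset = 8b = 2608.696ms

1. 0.0ms @ 0 + 489.13ms (3/2)
2. 489.13ms @ 3/2 + 163.043ms (1/2)
3. 652.174ms @ 2 + 652.174ms (2)
4. 1304.348ms @ 4 + 652.174ms (2)
5. 1956.522ms @ 6 + 652.174ms (2)
6. 2608.696ms @ 8 + 489.13ms (3/2)
7. 3097.826ms @ 19/2 + 163.043ms (1/2)
8. 3260.87ms @ 10 + 93.168ms (2/7)
9. 3354.037ms @ 72/7 + 93.168ms (2/7)
10. 3447.205ms @ 74/7 + 93.168ms (2/7)
11. 3540.373ms @ 76/7 + 93.168ms (2/7)
12. 3633.54ms @ 78/7 + 93.168ms (2/7)
13. 3726.708ms @ 80/7 + 93.168ms (2/7)
14. 3819.876ms @ 82/7 + 93.168ms (2/7)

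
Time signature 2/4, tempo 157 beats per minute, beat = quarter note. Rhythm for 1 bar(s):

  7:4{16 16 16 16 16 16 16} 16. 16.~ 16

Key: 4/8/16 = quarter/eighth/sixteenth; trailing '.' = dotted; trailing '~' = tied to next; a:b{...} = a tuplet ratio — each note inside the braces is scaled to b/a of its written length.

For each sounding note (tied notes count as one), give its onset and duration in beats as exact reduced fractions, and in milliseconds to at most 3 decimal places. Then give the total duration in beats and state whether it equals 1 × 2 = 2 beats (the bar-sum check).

1) 0.0ms=0b +54.595ms=1/7b
2) 54.595ms=1/7b +54.595ms=1/7b
3) 109.19ms=2/7b +54.595ms=1/7b
4) 163.785ms=3/7b +54.595ms=1/7b
5) 218.38ms=4/7b +54.595ms=1/7b
6) 272.975ms=5/7b +54.595ms=1/7b
7) 327.571ms=6/7b +54.595ms=1/7b
8) 382.166ms=1b +143.312ms=3/8b
9) 525.478ms=11/8b +238.854ms=5/8b
Σ=2b of 2 (157bpm 2/4) — PASS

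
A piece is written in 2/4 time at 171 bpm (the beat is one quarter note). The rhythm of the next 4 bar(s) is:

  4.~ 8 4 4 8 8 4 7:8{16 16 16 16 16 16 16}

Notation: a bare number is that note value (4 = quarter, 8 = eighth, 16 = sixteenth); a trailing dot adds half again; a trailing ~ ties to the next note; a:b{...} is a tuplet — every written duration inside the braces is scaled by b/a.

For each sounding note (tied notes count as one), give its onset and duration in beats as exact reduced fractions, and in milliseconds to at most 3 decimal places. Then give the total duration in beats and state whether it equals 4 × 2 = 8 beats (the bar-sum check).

1) 0.0ms=0b +701.754ms=2b
2) 701.754ms=2b +350.877ms=1b
3) 1052.632ms=3b +350.877ms=1b
4) 1403.509ms=4b +175.439ms=1/2b
5) 1578.947ms=9/2b +175.439ms=1/2b
6) 1754.386ms=5b +350.877ms=1b
7) 2105.263ms=6b +100.251ms=2/7b
8) 2205.514ms=44/7b +100.251ms=2/7b
9) 2305.764ms=46/7b +100.251ms=2/7b
10) 2406.015ms=48/7b +100.251ms=2/7b
11) 2506.266ms=50/7b +100.251ms=2/7b
12) 2606.516ms=52/7b +100.251ms=2/7b
13) 2706.767ms=54/7b +100.251ms=2/7b
Σ=8b of 8 (171bpm 2/4) — PASS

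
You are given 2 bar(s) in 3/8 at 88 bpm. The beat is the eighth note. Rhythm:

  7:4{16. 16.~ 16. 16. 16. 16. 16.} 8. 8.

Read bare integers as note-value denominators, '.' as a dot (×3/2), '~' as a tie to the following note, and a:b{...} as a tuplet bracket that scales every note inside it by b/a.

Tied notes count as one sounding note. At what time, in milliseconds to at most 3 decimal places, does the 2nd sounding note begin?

note 2 onset = 3/7b = 292.208ms

1. 0.0ms @ 0 + 292.208ms (3/7)
2. 292.208ms @ 3/7 + 584.416ms (6/7)
3. 876.623ms @ 9/7 + 292.208ms (3/7)
4. 1168.831ms @ 12/7 + 292.208ms (3/7)
5. 1461.039ms @ 15/7 + 292.208ms (3/7)
6. 1753.247ms @ 18/7 + 292.208ms (3/7)
7. 2045.455ms @ 3 + 1022.727ms (3/2)
8. 3068.182ms @ 9/2 + 1022.727ms (3/2)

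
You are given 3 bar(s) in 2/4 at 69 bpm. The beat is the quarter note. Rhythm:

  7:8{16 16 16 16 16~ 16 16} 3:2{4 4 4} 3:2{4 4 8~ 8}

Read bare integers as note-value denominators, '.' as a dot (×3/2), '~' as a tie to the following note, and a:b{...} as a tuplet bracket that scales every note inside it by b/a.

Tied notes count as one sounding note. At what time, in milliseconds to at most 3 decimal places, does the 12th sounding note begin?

1. 0.0ms @ 0 + 248.447ms (2/7)
2. 248.447ms @ 2/7 + 248.447ms (2/7)
3. 496.894ms @ 4/7 + 248.447ms (2/7)
4. 745.342ms @ 6/7 + 248.447ms (2/7)
5. 993.789ms @ 8/7 + 496.894ms (4/7)
6. 1490.683ms @ 12/7 + 248.447ms (2/7)
7. 1739.13ms @ 2 + 579.71ms (2/3)
8. 2318.841ms @ 8/3 + 579.71ms (2/3)
9. 2898.551ms @ 10/3 + 579.71ms (2/3)
10. 3478.261ms @ 4 + 579.71ms (2/3)
11. 4057.971ms @ 14/3 + 579.71ms (2/3)
12. 4637.681ms @ 16/3 + 579.71ms (2/3)

note 12 onset = 16/3b = 4637.681ms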